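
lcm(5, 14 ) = 70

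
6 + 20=26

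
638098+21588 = 659686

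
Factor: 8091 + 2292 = 10383 = 3^1*3461^1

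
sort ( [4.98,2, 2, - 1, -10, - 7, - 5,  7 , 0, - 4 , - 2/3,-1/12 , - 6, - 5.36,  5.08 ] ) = [- 10, - 7, - 6, - 5.36, - 5, - 4 , - 1, - 2/3, - 1/12, 0, 2,  2,4.98, 5.08,7]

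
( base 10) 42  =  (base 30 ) 1c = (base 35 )17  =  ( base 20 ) 22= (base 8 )52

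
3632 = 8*454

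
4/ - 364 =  - 1/91 = - 0.01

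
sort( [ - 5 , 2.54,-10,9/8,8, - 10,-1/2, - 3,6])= [-10, -10,-5, - 3, - 1/2,9/8,2.54 , 6,8]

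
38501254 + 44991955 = 83493209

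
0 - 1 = -1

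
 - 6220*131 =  - 814820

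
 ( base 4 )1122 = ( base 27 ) 39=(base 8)132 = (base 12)76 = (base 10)90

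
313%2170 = 313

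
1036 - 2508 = -1472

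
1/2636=1/2636 = 0.00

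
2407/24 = 100+7/24 = 100.29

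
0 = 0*63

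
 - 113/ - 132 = 113/132 = 0.86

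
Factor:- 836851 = -41^1*20411^1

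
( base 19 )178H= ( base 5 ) 301210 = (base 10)9555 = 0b10010101010011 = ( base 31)9T7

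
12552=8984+3568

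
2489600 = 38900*64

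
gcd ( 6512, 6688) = 176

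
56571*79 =4469109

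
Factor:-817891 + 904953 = 87062 =2^1*101^1*431^1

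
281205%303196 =281205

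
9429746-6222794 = 3206952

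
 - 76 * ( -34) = 2584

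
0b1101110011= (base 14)471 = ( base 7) 2401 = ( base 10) 883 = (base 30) TD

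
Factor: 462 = 2^1 * 3^1*7^1*11^1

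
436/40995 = 436/40995 = 0.01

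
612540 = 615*996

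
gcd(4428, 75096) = 36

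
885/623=885/623 = 1.42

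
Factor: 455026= 2^1*11^1*13^1* 37^1*43^1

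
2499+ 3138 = 5637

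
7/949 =7/949= 0.01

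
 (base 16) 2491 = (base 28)BQ9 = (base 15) 2B91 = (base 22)J7B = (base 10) 9361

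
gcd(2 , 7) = 1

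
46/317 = 46/317 =0.15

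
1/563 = 1/563 = 0.00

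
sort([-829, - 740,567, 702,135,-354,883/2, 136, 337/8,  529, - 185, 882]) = [ - 829, -740,-354,-185,337/8,135, 136, 883/2,529,567,702, 882]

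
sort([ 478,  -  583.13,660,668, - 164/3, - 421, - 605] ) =[- 605,  -  583.13 , -421 , - 164/3,478,660,  668 ]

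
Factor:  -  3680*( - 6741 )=24806880 = 2^5*3^2*5^1*7^1 * 23^1*107^1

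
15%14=1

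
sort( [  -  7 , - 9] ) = [-9, - 7 ]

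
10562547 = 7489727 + 3072820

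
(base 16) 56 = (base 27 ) 35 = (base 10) 86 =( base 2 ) 1010110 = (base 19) 4a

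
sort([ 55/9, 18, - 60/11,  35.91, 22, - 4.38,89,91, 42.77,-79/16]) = [  -  60/11,-79/16,  -  4.38,55/9, 18, 22,35.91,42.77 , 89, 91]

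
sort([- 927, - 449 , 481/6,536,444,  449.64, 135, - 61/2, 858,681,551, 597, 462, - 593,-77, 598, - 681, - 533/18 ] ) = [  -  927, - 681, - 593,- 449 , - 77, - 61/2, - 533/18, 481/6 , 135,444,449.64 , 462,536,551,597,598, 681,858] 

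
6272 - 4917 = 1355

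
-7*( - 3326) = 23282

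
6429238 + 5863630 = 12292868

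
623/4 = 155+3/4= 155.75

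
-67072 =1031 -68103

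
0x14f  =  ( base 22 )f5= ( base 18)10B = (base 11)285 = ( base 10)335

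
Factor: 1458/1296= 9/8 = 2^ ( -3) * 3^2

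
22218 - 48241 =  -26023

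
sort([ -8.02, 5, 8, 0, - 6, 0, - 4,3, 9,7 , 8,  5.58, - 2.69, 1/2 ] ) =[ - 8.02, - 6, - 4, - 2.69, 0,  0 , 1/2, 3, 5, 5.58,7,8,8,  9 ] 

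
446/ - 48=  -  223/24=- 9.29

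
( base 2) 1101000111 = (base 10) 839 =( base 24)1an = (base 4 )31013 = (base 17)2F6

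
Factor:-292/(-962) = 146/481=2^1*13^(-1)*37^(-1 )*73^1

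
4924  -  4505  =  419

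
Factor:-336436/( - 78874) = 2^1 * 113^ (  -  1 )* 241^1 = 482/113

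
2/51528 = 1/25764 = 0.00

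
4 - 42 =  - 38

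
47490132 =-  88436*(-537 ) 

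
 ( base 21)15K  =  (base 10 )566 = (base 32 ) HM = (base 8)1066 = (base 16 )236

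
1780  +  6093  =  7873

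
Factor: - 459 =-3^3*17^1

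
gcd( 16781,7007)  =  1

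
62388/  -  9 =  - 6932 +0/1 = - 6932.00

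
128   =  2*64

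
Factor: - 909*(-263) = 239067 = 3^2*101^1*263^1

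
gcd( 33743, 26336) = 823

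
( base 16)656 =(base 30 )1O2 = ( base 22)37G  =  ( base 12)b32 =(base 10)1622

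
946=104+842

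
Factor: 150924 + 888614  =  1039538 =2^1* 519769^1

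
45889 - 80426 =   -  34537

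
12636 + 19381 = 32017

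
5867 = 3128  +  2739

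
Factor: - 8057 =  - 7^1*1151^1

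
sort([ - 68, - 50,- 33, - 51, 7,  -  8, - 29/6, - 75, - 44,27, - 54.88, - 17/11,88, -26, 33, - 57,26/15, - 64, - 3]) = [ - 75, - 68, - 64, - 57,- 54.88, -51,-50,-44, - 33, -26, - 8, - 29/6, - 3,-17/11, 26/15 , 7, 27, 33,88 ]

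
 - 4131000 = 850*( - 4860 ) 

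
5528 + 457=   5985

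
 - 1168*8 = - 9344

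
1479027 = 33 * 44819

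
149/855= 149/855 =0.17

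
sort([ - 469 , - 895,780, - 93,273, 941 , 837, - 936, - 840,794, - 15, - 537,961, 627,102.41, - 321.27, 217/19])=[ - 936, - 895, - 840, - 537, - 469, - 321.27, - 93, - 15,217/19, 102.41,273,627, 780,794, 837,  941, 961] 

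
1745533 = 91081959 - 89336426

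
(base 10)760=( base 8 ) 1370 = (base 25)15a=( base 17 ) 2AC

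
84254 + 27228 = 111482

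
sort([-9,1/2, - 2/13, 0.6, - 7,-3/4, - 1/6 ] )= [ - 9, - 7,  -  3/4, - 1/6,-2/13, 1/2,0.6 ]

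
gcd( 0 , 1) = 1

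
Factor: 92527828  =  2^2 * 2677^1 *8641^1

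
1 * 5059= 5059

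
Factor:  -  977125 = -5^3*7817^1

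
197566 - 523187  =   - 325621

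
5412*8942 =48394104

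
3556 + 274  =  3830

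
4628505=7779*595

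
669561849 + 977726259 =1647288108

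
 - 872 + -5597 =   -  6469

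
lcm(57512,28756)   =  57512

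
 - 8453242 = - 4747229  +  -3706013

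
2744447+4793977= 7538424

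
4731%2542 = 2189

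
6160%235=50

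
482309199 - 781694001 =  - 299384802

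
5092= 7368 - 2276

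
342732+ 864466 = 1207198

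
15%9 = 6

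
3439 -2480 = 959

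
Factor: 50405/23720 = 2^( - 3)  *  17^1 = 17/8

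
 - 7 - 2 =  - 9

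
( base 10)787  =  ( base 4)30103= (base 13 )487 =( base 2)1100010011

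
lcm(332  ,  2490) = 4980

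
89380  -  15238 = 74142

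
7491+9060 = 16551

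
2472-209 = 2263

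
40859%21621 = 19238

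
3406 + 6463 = 9869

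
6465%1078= 1075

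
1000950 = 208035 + 792915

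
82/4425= 82/4425 =0.02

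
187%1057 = 187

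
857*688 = 589616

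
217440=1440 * 151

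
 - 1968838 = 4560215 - 6529053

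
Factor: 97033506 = 2^1*3^1 * 151^1 * 107101^1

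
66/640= 33/320 = 0.10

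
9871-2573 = 7298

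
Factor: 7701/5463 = 3^(-1 )*17^1*151^1*607^(-1)  =  2567/1821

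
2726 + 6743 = 9469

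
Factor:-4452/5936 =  - 2^( -2)*3^1  =  - 3/4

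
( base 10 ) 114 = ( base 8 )162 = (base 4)1302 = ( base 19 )60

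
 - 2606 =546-3152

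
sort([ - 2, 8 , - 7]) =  [ - 7, - 2, 8] 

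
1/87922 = 1/87922 = 0.00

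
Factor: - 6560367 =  - 3^1*11^1*61^1*3259^1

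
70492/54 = 1305 + 11/27 = 1305.41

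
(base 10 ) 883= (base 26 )17P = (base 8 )1563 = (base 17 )30g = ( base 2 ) 1101110011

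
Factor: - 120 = -2^3*3^1 *5^1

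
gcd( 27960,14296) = 8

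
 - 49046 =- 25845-23201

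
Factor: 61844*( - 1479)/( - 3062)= 45733638/1531 = 2^1*3^1*17^1*29^1 * 1531^(- 1) * 15461^1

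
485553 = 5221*93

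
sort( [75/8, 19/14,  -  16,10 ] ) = [  -  16,19/14,75/8,10 ] 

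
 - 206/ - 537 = 206/537 = 0.38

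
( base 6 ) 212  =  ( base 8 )120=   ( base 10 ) 80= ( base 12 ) 68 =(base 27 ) 2q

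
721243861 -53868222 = 667375639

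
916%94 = 70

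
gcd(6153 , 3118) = 1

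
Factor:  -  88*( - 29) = 2^3*11^1*29^1 = 2552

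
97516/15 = 6501 + 1/15= 6501.07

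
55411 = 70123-14712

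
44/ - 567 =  -1 +523/567 = - 0.08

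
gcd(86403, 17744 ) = 1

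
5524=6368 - 844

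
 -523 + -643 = - 1166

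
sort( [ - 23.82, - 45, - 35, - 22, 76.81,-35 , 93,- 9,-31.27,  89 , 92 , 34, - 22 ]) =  [ - 45, - 35,  -  35,-31.27,  -  23.82, - 22, -22, - 9,34, 76.81,89,92,  93]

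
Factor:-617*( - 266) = 2^1 *7^1*19^1 * 617^1 = 164122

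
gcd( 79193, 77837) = 1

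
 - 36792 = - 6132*6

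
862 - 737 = 125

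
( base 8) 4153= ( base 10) 2155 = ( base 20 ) 57f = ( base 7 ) 6166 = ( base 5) 32110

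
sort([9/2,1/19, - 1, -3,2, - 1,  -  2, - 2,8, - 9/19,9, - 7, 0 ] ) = [ - 7 ,- 3, - 2, - 2,  -  1, - 1, - 9/19 , 0, 1/19 , 2,9/2,8, 9 ] 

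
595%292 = 11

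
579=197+382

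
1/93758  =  1/93758  =  0.00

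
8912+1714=10626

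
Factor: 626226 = 2^1* 3^1*29^1*59^1*61^1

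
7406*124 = 918344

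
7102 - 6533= 569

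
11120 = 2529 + 8591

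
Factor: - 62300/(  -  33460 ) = 5^1*89^1*239^ ( - 1 )= 445/239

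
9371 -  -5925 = 15296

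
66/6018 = 11/1003 =0.01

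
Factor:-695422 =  - 2^1*7^1*13^1*3821^1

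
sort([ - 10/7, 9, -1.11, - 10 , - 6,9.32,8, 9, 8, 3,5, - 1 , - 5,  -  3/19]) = [ - 10,- 6, - 5, - 10/7,-1.11,  -  1, - 3/19, 3,5,8, 8, 9, 9,  9.32] 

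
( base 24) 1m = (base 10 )46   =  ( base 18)2a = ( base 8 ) 56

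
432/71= 432/71 = 6.08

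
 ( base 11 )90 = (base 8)143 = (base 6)243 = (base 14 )71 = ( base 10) 99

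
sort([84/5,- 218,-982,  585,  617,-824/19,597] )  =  [- 982, - 218, - 824/19,84/5, 585, 597,617] 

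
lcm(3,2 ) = 6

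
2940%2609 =331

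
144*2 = 288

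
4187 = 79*53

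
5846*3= 17538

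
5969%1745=734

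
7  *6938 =48566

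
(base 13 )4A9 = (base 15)395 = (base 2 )1100101111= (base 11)681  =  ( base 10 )815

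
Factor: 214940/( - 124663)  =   - 19540/11333=-2^2*5^1*7^(  -  1 ) * 977^1*1619^ ( - 1 )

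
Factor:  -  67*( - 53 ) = 53^1*67^1 = 3551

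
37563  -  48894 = -11331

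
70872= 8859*8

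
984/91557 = 328/30519 = 0.01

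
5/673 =5/673 = 0.01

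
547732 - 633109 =-85377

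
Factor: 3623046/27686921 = 2^1*3^1*7^1 * 89^( - 1)*113^( - 1) *2753^( - 1)*86263^1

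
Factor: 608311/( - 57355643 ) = -11^1* 17^1*3253^1*57355643^( - 1 ) 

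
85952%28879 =28194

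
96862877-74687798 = 22175079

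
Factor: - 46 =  - 2^1*23^1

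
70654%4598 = 1684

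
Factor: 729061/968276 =2^( - 2 )*349^1 *2089^1*242069^( - 1 )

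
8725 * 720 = 6282000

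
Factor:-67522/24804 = -2^ (  -  1)*3^(-2)*7^2 = - 49/18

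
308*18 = 5544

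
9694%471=274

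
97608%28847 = 11067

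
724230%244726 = 234778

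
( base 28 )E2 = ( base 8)612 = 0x18a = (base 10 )394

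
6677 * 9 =60093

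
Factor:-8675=-5^2*347^1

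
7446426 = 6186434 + 1259992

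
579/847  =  579/847 = 0.68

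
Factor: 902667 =3^1* 300889^1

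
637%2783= 637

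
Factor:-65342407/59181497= -13^1*17^1*37^1*61^1*131^1*7349^( - 1 )*8053^( - 1 )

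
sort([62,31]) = [ 31,  62]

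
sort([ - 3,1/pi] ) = [ - 3, 1/pi] 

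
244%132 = 112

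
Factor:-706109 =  -706109^1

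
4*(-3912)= - 15648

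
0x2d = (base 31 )1E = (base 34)1B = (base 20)25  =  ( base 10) 45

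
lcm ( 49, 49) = 49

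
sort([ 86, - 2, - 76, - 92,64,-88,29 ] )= [ - 92, - 88, - 76,-2, 29, 64,86]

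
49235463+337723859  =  386959322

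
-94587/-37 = 2556 + 15/37 =2556.41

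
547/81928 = 547/81928 = 0.01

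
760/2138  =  380/1069 = 0.36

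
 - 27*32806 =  - 885762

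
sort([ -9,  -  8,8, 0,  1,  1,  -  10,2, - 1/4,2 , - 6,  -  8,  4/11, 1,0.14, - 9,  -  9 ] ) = [ -10, - 9, - 9, - 9, - 8, - 8, - 6, - 1/4, 0,0.14, 4/11, 1,  1,1,2,2,8] 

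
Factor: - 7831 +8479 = 648 = 2^3*3^4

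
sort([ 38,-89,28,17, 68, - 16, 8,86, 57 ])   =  [ - 89,-16,8, 17, 28,38, 57, 68, 86 ]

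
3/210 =1/70 =0.01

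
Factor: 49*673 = 32977 = 7^2*673^1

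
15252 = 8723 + 6529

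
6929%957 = 230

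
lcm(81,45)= 405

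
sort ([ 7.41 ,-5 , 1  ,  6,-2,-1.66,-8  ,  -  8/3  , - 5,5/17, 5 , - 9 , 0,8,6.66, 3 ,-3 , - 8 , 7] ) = [ - 9, - 8, - 8,-5,-5,-3, - 8/3, - 2,-1.66,0,5/17, 1 , 3,5, 6 , 6.66 , 7,  7.41 , 8] 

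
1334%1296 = 38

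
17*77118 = 1311006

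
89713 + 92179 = 181892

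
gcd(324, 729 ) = 81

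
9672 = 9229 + 443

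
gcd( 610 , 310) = 10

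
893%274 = 71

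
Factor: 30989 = 7^1*19^1*233^1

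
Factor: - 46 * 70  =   - 3220 = - 2^2*5^1*7^1*23^1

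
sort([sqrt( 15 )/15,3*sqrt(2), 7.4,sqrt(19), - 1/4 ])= [ - 1/4,sqrt (15)/15,3 * sqrt ( 2 ),sqrt(19),7.4]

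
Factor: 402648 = 2^3 * 3^1*19^1*883^1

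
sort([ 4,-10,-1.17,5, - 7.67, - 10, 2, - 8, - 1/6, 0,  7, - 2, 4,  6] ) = [ - 10, - 10, - 8, - 7.67, - 2, - 1.17, - 1/6, 0,2, 4,4,5, 6,7]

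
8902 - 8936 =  - 34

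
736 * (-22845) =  - 16813920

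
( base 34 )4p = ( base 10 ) 161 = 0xA1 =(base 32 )51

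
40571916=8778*4622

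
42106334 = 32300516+9805818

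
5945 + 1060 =7005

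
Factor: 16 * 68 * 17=2^6*17^2 = 18496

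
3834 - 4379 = -545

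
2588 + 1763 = 4351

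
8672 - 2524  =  6148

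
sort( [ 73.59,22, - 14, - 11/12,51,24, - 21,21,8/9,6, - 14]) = [ - 21,  -  14 ,-14, - 11/12, 8/9, 6, 21,  22,  24, 51 , 73.59] 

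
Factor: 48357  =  3^5*199^1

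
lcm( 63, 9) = 63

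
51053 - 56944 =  - 5891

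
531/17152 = 531/17152 = 0.03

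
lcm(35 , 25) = 175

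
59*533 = 31447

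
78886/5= 78886/5 =15777.20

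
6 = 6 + 0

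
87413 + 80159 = 167572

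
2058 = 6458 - 4400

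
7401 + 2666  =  10067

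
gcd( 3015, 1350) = 45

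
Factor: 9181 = 9181^1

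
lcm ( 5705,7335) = 51345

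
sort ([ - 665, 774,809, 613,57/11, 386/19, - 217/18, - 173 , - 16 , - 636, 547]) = [ - 665,- 636 , -173, - 16,- 217/18,  57/11, 386/19, 547, 613, 774,809 ]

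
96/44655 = 32/14885 =0.00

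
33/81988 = 33/81988 = 0.00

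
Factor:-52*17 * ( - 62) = 2^3*13^1*17^1 * 31^1 = 54808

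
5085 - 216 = 4869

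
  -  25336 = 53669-79005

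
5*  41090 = 205450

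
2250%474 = 354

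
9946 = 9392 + 554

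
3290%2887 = 403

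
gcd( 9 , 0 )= 9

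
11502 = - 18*( - 639)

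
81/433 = 81/433 = 0.19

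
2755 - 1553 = 1202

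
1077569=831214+246355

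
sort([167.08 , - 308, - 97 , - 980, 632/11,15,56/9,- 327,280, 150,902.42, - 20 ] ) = [ - 980, - 327,-308, - 97 , - 20, 56/9,15,632/11,150, 167.08,  280,902.42 ] 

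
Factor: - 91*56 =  - 2^3*7^2*13^1 = - 5096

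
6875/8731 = 6875/8731  =  0.79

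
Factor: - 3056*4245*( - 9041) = 117286361520 = 2^4*3^1 *5^1 * 191^1*283^1*9041^1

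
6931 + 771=7702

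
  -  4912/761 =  - 4912/761= - 6.45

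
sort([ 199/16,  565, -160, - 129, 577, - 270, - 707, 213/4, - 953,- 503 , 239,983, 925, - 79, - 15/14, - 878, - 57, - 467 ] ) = [ - 953, - 878, - 707, - 503, - 467, - 270, - 160,- 129, - 79, - 57, - 15/14,199/16,213/4,239 , 565,577, 925,983] 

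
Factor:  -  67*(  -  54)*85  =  307530 = 2^1*3^3*5^1*17^1*67^1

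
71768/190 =35884/95 =377.73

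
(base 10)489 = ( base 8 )751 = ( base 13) 2B8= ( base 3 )200010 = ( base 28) hd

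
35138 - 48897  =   - 13759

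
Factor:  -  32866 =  - 2^1 * 16433^1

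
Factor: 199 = 199^1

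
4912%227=145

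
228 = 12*19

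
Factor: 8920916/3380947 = 2^2*67^1*33287^1*3380947^(- 1)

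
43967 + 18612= 62579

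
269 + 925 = 1194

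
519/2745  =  173/915 = 0.19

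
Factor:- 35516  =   - 2^2*13^1*683^1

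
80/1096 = 10/137   =  0.07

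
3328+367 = 3695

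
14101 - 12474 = 1627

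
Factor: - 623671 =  - 623671^1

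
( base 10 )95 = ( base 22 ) 47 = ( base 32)2v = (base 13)74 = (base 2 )1011111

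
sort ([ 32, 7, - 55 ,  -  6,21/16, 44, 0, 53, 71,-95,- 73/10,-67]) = [ - 95, - 67, - 55  , - 73/10 , - 6, 0, 21/16 , 7,32, 44, 53, 71]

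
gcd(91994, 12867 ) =1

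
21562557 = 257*83901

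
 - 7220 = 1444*( - 5)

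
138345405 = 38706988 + 99638417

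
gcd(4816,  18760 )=56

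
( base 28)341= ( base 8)4641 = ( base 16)9A1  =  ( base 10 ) 2465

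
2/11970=1/5985 = 0.00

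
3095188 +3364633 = 6459821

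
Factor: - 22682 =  - 2^1*11^1*1031^1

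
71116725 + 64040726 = 135157451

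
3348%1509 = 330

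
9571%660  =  331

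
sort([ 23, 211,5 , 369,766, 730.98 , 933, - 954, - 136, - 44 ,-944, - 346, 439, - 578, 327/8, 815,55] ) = [ - 954, - 944, - 578, - 346, - 136, - 44,5,23,327/8 , 55, 211, 369, 439,730.98 , 766  ,  815, 933]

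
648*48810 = 31628880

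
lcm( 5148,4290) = 25740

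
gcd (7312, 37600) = 16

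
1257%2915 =1257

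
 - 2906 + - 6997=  - 9903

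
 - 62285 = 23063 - 85348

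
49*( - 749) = - 36701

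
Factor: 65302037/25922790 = 2^( - 1 )*3^( - 2)*5^( -1 )*17^(-1)*23^1*71^1 * 16943^( - 1)  *39989^1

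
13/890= 13/890= 0.01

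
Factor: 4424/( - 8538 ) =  - 2212/4269 = - 2^2*3^(-1)* 7^1*79^1*1423^( - 1) 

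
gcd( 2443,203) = 7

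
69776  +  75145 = 144921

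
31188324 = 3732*8357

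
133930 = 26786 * 5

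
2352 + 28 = 2380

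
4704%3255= 1449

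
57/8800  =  57/8800 = 0.01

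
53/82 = 53/82 = 0.65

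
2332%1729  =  603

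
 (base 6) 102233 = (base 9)12343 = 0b10000001101101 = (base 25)D71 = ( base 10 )8301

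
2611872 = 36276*72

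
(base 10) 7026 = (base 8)15562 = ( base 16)1B72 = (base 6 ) 52310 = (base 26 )aa6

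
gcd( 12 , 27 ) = 3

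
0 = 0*11237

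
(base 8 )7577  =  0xF7F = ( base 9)5387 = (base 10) 3967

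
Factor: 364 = 2^2*7^1*13^1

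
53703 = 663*81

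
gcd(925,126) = 1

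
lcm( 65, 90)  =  1170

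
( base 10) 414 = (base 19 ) 12F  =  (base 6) 1530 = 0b110011110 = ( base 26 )FO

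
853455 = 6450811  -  5597356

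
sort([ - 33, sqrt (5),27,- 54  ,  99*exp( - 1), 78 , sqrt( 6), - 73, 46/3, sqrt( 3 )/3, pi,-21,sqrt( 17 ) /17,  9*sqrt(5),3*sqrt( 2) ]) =[ - 73,-54, - 33, - 21, sqrt( 17) /17,sqrt( 3)/3,sqrt (5),sqrt( 6 ),pi,3 * sqrt( 2),46/3, 9*sqrt(5 ),27, 99 * exp( - 1),78 ]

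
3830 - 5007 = - 1177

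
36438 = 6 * 6073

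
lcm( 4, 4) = 4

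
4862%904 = 342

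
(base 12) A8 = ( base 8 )200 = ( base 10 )128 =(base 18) 72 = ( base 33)3T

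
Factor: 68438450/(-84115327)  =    -  2^1*5^2*113^1 * 12113^1*84115327^( - 1)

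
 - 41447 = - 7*5921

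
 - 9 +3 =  - 6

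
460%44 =20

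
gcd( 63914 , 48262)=2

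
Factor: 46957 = 46957^1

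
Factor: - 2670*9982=-26651940 = -2^2*3^1*5^1*7^1 * 23^1 * 31^1*89^1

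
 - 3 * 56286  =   - 168858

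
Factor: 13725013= 13725013^1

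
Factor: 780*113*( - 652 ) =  - 2^4*3^1* 5^1*13^1*113^1  *163^1 = - 57467280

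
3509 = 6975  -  3466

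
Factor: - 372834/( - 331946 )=693/617 = 3^2*7^1*11^1*617^( - 1 ) 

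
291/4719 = 97/1573= 0.06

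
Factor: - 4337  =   - 4337^1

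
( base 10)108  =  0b1101100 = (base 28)3o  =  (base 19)5D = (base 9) 130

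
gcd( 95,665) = 95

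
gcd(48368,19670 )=2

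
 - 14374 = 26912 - 41286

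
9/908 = 9/908 = 0.01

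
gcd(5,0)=5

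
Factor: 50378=2^1 * 25189^1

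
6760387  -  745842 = 6014545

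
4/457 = 4/457 = 0.01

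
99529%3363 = 2002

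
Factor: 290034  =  2^1*3^3*41^1*131^1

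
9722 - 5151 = 4571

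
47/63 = 47/63= 0.75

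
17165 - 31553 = -14388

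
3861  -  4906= - 1045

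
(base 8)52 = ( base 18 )26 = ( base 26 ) 1G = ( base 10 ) 42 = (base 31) 1b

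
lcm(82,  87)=7134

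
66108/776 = 16527/194 = 85.19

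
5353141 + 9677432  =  15030573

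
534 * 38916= 20781144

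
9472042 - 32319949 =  - 22847907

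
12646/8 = 6323/4 = 1580.75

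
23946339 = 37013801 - 13067462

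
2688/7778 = 1344/3889 = 0.35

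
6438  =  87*74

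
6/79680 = 1/13280 = 0.00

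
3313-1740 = 1573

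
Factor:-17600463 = - 3^3*651869^1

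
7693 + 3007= 10700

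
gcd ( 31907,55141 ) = 1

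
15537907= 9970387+5567520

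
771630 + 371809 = 1143439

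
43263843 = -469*( - 92247)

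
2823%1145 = 533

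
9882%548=18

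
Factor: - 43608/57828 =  - 46/61 = -2^1*23^1*61^( - 1)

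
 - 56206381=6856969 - 63063350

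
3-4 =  - 1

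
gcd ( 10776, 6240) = 24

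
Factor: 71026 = 2^1*17^1*2089^1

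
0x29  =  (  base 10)41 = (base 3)1112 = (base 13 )32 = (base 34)17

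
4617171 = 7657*603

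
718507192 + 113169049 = 831676241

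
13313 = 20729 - 7416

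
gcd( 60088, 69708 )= 148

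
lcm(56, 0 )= 0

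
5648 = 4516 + 1132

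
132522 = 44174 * 3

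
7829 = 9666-1837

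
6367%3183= 1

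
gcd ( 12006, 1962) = 18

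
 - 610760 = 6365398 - 6976158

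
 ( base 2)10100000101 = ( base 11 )a69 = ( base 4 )110011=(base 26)1NB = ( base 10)1285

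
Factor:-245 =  - 5^1*7^2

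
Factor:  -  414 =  - 2^1 * 3^2*23^1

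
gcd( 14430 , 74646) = 78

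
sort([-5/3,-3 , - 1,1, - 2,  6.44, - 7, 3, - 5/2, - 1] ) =[ - 7,-3, - 5/2, - 2, - 5/3, - 1 , - 1,  1,3 , 6.44]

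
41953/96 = 437+ 1/96 = 437.01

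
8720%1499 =1225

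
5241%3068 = 2173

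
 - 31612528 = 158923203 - 190535731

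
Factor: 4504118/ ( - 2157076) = -2^(-1 )*61^1 * 36919^1*539269^(-1) = - 2252059/1078538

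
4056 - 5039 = - 983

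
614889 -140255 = 474634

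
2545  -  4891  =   - 2346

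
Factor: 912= 2^4 * 3^1*19^1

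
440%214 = 12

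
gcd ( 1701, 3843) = 63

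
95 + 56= 151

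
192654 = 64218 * 3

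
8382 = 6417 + 1965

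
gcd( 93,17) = 1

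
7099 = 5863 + 1236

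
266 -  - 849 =1115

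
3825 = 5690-1865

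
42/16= 2  +  5/8 = 2.62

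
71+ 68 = 139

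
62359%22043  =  18273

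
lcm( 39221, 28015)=196105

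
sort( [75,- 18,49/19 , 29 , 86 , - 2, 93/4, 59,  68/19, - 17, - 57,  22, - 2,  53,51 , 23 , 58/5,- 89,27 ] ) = [ - 89, - 57, - 18, - 17,  -  2, - 2 , 49/19, 68/19, 58/5,  22,  23,93/4,27,29,51, 53, 59, 75,86]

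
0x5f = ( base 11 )87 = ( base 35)2p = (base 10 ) 95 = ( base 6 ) 235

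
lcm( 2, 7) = 14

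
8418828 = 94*89562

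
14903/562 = 26 +291/562= 26.52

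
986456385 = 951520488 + 34935897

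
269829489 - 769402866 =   -  499573377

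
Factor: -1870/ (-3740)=1/2 = 2^( - 1) 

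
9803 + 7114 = 16917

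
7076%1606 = 652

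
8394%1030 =154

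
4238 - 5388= - 1150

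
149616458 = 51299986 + 98316472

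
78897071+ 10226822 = 89123893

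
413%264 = 149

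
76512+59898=136410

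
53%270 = 53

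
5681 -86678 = -80997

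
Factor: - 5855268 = -2^2 * 3^1 * 19^1 * 61^1*421^1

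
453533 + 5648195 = 6101728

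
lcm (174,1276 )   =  3828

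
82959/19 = 82959/19 = 4366.26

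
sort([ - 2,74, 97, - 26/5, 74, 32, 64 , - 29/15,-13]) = [-13, - 26/5, - 2,-29/15,  32,64,74, 74, 97]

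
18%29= 18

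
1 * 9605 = 9605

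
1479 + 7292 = 8771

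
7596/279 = 844/31 = 27.23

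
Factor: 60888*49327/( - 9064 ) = - 3^1*11^( - 1)  *43^1*59^1 * 103^( - 1) * 107^1*461^1 =- 375427797/1133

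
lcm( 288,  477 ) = 15264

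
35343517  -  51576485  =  -16232968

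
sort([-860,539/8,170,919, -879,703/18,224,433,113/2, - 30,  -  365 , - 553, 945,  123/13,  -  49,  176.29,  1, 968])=[ - 879,  -  860, - 553,  -  365,-49 ,-30,  1,123/13,703/18, 113/2 , 539/8,170,176.29,224, 433,919,945,968]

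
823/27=30+13/27   =  30.48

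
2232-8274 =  - 6042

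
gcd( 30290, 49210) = 10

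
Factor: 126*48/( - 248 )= -756/31 = - 2^2*3^3*7^1*31^( - 1)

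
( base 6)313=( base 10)117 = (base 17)6F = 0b1110101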